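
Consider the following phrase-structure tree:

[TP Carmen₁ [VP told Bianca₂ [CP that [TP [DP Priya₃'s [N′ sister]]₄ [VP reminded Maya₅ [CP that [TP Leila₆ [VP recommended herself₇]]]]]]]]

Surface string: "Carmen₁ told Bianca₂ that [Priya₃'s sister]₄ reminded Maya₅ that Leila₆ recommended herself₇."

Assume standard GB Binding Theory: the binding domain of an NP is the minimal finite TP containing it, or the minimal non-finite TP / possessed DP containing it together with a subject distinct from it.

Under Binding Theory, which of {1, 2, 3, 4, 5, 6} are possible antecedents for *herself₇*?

{6}

*herself* is an anaphor, so Principle A applies: it must be bound in its binding domain.
Binding domain of *herself₇*: the embedded TP, whose subject is Leila₆.
*Carmen₁* c-commands the anaphor but is outside its binding domain → cannot satisfy Principle A.
*Bianca₂* c-commands the anaphor but is outside its binding domain → cannot satisfy Principle A.
*Priya₃* does not c-command the anaphor → cannot bind it.
*[Priya₃'s sister]₄* c-commands the anaphor but is outside its binding domain → cannot satisfy Principle A.
*Maya₅* c-commands the anaphor but is outside its binding domain → cannot satisfy Principle A.
*Leila₆* c-commands the anaphor within its binding domain → licit binder.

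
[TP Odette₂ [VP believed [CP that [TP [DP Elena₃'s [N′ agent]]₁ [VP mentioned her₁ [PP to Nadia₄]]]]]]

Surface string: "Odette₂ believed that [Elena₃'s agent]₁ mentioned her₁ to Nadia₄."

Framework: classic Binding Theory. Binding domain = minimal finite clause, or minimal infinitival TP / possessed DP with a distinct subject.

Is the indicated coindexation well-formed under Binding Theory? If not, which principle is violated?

Principle B

The two coindexed NPs are *[Elena₃'s agent]₁* and *her₁*.
*her₁* is a pronoun. Its binding domain is the embedded TP, whose subject is [Elena₃'s agent]₁.
*[Elena₃'s agent]₁* c-commands it within that domain and carries the same index.
The pronoun is locally bound → Principle B violation.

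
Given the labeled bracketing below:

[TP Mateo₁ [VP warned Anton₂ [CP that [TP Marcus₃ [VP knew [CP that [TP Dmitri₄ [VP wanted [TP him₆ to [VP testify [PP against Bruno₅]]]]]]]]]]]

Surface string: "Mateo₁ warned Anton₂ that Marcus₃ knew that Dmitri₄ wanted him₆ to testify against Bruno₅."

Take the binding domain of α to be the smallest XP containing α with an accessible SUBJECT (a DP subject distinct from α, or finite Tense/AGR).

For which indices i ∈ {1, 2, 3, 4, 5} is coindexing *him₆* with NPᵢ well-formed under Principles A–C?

{1, 2, 3}

*him* is a pronoun, so Principle B applies: it must be free in its binding domain.
Binding domain of *him₆*: the embedded TP, whose subject is Dmitri₄.
*Mateo₁* c-commands the pronoun but from outside its binding domain, and is not c-commanded by it → coindexation permitted.
*Anton₂* c-commands the pronoun but from outside its binding domain, and is not c-commanded by it → coindexation permitted.
*Marcus₃* c-commands the pronoun but from outside its binding domain, and is not c-commanded by it → coindexation permitted.
*Dmitri₄* c-commands the pronoun within its binding domain → coindexation would violate Principle B.
*Bruno₅*: the pronoun c-commands this R-expression → coindexation would violate Principle C on *Bruno₅*.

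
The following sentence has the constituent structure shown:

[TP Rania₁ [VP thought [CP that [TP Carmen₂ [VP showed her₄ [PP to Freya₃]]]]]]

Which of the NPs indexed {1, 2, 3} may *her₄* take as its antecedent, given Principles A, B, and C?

{1}

*her* is a pronoun, so Principle B applies: it must be free in its binding domain.
Binding domain of *her₄*: the embedded TP, whose subject is Carmen₂.
*Rania₁* c-commands the pronoun but from outside its binding domain, and is not c-commanded by it → coindexation permitted.
*Carmen₂* c-commands the pronoun within its binding domain → coindexation would violate Principle B.
*Freya₃*: the pronoun c-commands this R-expression → coindexation would violate Principle C on *Freya₃*.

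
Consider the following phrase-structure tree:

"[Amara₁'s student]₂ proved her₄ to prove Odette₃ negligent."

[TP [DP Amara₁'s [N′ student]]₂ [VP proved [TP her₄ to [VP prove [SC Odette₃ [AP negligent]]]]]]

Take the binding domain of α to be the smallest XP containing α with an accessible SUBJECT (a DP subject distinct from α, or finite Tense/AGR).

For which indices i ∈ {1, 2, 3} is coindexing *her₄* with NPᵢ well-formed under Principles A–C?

{1}

*her* is a pronoun, so Principle B applies: it must be free in its binding domain.
Binding domain of *her₄*: the matrix TP, whose subject is [Amara₁'s student]₂.
*Amara₁* and the pronoun do not c-command one another → neither Principle B nor Principle C is at stake; coindexation permitted.
*[Amara₁'s student]₂* c-commands the pronoun within its binding domain → coindexation would violate Principle B.
*Odette₃*: the pronoun c-commands this R-expression → coindexation would violate Principle C on *Odette₃*.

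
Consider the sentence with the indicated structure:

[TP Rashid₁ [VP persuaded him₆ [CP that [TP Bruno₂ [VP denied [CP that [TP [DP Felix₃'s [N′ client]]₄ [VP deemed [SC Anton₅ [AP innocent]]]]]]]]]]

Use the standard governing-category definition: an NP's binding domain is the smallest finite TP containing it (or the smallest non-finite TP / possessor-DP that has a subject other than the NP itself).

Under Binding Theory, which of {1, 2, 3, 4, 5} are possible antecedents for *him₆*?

*him* is a pronoun, so Principle B applies: it must be free in its binding domain.
Binding domain of *him₆*: the matrix TP, whose subject is Rashid₁.
*Rashid₁* c-commands the pronoun within its binding domain → coindexation would violate Principle B.
*Bruno₂*: the pronoun c-commands this R-expression → coindexation would violate Principle C on *Bruno₂*.
*Felix₃*: the pronoun c-commands this R-expression → coindexation would violate Principle C on *Felix₃*.
*[Felix₃'s client]₄*: the pronoun c-commands this R-expression → coindexation would violate Principle C on *[Felix₃'s client]₄*.
*Anton₅*: the pronoun c-commands this R-expression → coindexation would violate Principle C on *Anton₅*.

none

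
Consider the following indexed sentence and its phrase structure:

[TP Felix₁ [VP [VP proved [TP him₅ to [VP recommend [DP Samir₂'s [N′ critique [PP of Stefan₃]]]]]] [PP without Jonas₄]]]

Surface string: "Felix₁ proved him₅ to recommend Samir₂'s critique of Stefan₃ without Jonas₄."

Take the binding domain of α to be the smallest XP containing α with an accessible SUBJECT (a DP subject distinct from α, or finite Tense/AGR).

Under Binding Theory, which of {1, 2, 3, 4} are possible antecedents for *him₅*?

{4}

*him* is a pronoun, so Principle B applies: it must be free in its binding domain.
Binding domain of *him₅*: the matrix TP, whose subject is Felix₁.
*Felix₁* c-commands the pronoun within its binding domain → coindexation would violate Principle B.
*Samir₂*: the pronoun c-commands this R-expression → coindexation would violate Principle C on *Samir₂*.
*Stefan₃*: the pronoun c-commands this R-expression → coindexation would violate Principle C on *Stefan₃*.
*Jonas₄* and the pronoun do not c-command one another → neither Principle B nor Principle C is at stake; coindexation permitted.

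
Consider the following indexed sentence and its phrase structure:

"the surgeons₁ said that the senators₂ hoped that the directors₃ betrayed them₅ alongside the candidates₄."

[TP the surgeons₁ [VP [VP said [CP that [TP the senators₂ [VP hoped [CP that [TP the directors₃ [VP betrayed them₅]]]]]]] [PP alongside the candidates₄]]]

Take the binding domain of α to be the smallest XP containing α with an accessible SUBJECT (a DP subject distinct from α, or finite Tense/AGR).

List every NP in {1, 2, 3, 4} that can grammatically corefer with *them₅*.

*them* is a pronoun, so Principle B applies: it must be free in its binding domain.
Binding domain of *them₅*: the embedded TP, whose subject is the directors₃.
*the surgeons₁* c-commands the pronoun but from outside its binding domain, and is not c-commanded by it → coindexation permitted.
*the senators₂* c-commands the pronoun but from outside its binding domain, and is not c-commanded by it → coindexation permitted.
*the directors₃* c-commands the pronoun within its binding domain → coindexation would violate Principle B.
*the candidates₄* and the pronoun do not c-command one another → neither Principle B nor Principle C is at stake; coindexation permitted.

{1, 2, 4}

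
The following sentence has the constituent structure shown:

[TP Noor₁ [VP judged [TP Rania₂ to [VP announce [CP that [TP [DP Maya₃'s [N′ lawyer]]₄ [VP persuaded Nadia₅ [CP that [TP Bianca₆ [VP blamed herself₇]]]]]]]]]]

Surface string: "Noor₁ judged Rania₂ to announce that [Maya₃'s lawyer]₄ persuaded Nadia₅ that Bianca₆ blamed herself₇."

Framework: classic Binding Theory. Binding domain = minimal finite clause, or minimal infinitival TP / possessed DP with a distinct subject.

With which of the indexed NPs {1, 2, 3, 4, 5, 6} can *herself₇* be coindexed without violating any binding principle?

{6}

*herself* is an anaphor, so Principle A applies: it must be bound in its binding domain.
Binding domain of *herself₇*: the embedded TP, whose subject is Bianca₆.
*Noor₁* c-commands the anaphor but is outside its binding domain → cannot satisfy Principle A.
*Rania₂* c-commands the anaphor but is outside its binding domain → cannot satisfy Principle A.
*Maya₃* does not c-command the anaphor → cannot bind it.
*[Maya₃'s lawyer]₄* c-commands the anaphor but is outside its binding domain → cannot satisfy Principle A.
*Nadia₅* c-commands the anaphor but is outside its binding domain → cannot satisfy Principle A.
*Bianca₆* c-commands the anaphor within its binding domain → licit binder.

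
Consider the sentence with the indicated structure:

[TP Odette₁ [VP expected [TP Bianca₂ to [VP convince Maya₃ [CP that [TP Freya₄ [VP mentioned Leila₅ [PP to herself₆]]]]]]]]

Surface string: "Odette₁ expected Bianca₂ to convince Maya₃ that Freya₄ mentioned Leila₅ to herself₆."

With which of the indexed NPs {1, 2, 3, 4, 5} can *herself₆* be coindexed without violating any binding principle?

{4, 5}

*herself* is an anaphor, so Principle A applies: it must be bound in its binding domain.
Binding domain of *herself₆*: the embedded TP, whose subject is Freya₄.
*Odette₁* c-commands the anaphor but is outside its binding domain → cannot satisfy Principle A.
*Bianca₂* c-commands the anaphor but is outside its binding domain → cannot satisfy Principle A.
*Maya₃* c-commands the anaphor but is outside its binding domain → cannot satisfy Principle A.
*Freya₄* c-commands the anaphor within its binding domain → licit binder.
*Leila₅* c-commands the anaphor within its binding domain → licit binder.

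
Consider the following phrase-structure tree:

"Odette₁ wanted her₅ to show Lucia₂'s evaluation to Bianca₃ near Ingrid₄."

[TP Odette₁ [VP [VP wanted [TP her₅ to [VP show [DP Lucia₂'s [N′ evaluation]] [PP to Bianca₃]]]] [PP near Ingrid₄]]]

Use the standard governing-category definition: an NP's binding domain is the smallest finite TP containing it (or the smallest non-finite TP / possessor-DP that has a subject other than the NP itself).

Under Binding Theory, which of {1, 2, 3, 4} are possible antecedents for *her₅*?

{4}

*her* is a pronoun, so Principle B applies: it must be free in its binding domain.
Binding domain of *her₅*: the matrix TP, whose subject is Odette₁.
*Odette₁* c-commands the pronoun within its binding domain → coindexation would violate Principle B.
*Lucia₂*: the pronoun c-commands this R-expression → coindexation would violate Principle C on *Lucia₂*.
*Bianca₃*: the pronoun c-commands this R-expression → coindexation would violate Principle C on *Bianca₃*.
*Ingrid₄* and the pronoun do not c-command one another → neither Principle B nor Principle C is at stake; coindexation permitted.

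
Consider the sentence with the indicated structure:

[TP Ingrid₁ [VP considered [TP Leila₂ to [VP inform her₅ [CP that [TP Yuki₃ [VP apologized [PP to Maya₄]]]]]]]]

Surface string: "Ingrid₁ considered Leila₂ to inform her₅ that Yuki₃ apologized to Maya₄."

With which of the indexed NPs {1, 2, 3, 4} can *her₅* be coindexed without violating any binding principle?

{1}

*her* is a pronoun, so Principle B applies: it must be free in its binding domain.
Binding domain of *her₅*: the embedded TP, whose subject is Leila₂.
*Ingrid₁* c-commands the pronoun but from outside its binding domain, and is not c-commanded by it → coindexation permitted.
*Leila₂* c-commands the pronoun within its binding domain → coindexation would violate Principle B.
*Yuki₃*: the pronoun c-commands this R-expression → coindexation would violate Principle C on *Yuki₃*.
*Maya₄*: the pronoun c-commands this R-expression → coindexation would violate Principle C on *Maya₄*.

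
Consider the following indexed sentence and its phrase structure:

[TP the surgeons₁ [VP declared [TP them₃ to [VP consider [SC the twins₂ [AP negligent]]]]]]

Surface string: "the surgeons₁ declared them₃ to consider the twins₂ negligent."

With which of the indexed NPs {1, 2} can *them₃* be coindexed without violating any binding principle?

none

*them* is a pronoun, so Principle B applies: it must be free in its binding domain.
Binding domain of *them₃*: the matrix TP, whose subject is the surgeons₁.
*the surgeons₁* c-commands the pronoun within its binding domain → coindexation would violate Principle B.
*the twins₂*: the pronoun c-commands this R-expression → coindexation would violate Principle C on *the twins₂*.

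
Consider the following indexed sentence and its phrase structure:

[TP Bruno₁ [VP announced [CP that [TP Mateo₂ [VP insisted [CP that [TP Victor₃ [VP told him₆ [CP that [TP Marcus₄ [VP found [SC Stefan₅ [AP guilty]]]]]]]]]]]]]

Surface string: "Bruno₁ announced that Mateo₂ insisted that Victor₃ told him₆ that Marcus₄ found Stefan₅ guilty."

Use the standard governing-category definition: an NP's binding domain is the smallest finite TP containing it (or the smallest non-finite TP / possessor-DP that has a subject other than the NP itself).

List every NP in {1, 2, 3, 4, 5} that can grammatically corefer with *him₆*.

*him* is a pronoun, so Principle B applies: it must be free in its binding domain.
Binding domain of *him₆*: the embedded TP, whose subject is Victor₃.
*Bruno₁* c-commands the pronoun but from outside its binding domain, and is not c-commanded by it → coindexation permitted.
*Mateo₂* c-commands the pronoun but from outside its binding domain, and is not c-commanded by it → coindexation permitted.
*Victor₃* c-commands the pronoun within its binding domain → coindexation would violate Principle B.
*Marcus₄*: the pronoun c-commands this R-expression → coindexation would violate Principle C on *Marcus₄*.
*Stefan₅*: the pronoun c-commands this R-expression → coindexation would violate Principle C on *Stefan₅*.

{1, 2}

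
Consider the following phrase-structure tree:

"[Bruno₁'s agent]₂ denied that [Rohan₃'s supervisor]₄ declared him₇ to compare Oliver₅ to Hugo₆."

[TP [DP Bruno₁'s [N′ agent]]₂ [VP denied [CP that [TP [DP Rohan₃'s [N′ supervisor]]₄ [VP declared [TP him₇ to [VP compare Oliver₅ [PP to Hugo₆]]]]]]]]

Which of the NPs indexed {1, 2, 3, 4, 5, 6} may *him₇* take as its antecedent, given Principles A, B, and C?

*him* is a pronoun, so Principle B applies: it must be free in its binding domain.
Binding domain of *him₇*: the embedded TP, whose subject is [Rohan₃'s supervisor]₄.
*Bruno₁* and the pronoun do not c-command one another → neither Principle B nor Principle C is at stake; coindexation permitted.
*[Bruno₁'s agent]₂* c-commands the pronoun but from outside its binding domain, and is not c-commanded by it → coindexation permitted.
*Rohan₃* and the pronoun do not c-command one another → neither Principle B nor Principle C is at stake; coindexation permitted.
*[Rohan₃'s supervisor]₄* c-commands the pronoun within its binding domain → coindexation would violate Principle B.
*Oliver₅*: the pronoun c-commands this R-expression → coindexation would violate Principle C on *Oliver₅*.
*Hugo₆*: the pronoun c-commands this R-expression → coindexation would violate Principle C on *Hugo₆*.

{1, 2, 3}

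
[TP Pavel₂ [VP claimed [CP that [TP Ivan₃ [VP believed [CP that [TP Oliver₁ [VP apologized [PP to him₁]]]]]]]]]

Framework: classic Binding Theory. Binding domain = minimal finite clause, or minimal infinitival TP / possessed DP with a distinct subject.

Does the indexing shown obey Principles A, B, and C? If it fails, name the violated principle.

The two coindexed NPs are *Oliver₁* and *him₁*.
*him₁* is a pronoun. Its binding domain is the embedded TP, whose subject is Oliver₁.
*Oliver₁* c-commands it within that domain and carries the same index.
The pronoun is locally bound → Principle B violation.

Principle B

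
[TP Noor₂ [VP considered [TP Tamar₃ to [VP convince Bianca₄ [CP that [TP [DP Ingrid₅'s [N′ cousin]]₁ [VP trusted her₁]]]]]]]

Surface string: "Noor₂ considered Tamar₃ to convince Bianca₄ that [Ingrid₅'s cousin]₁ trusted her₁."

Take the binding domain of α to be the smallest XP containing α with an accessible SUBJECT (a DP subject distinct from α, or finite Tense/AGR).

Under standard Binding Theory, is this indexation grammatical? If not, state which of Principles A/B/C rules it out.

Principle B

The two coindexed NPs are *[Ingrid₅'s cousin]₁* and *her₁*.
*her₁* is a pronoun. Its binding domain is the embedded TP, whose subject is [Ingrid₅'s cousin]₁.
*[Ingrid₅'s cousin]₁* c-commands it within that domain and carries the same index.
The pronoun is locally bound → Principle B violation.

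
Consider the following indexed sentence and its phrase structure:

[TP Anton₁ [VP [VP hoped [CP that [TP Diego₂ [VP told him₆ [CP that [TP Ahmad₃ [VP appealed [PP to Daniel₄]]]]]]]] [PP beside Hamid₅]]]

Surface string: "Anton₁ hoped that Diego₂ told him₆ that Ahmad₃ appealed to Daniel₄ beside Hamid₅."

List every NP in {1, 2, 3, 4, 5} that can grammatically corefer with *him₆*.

*him* is a pronoun, so Principle B applies: it must be free in its binding domain.
Binding domain of *him₆*: the embedded TP, whose subject is Diego₂.
*Anton₁* c-commands the pronoun but from outside its binding domain, and is not c-commanded by it → coindexation permitted.
*Diego₂* c-commands the pronoun within its binding domain → coindexation would violate Principle B.
*Ahmad₃*: the pronoun c-commands this R-expression → coindexation would violate Principle C on *Ahmad₃*.
*Daniel₄*: the pronoun c-commands this R-expression → coindexation would violate Principle C on *Daniel₄*.
*Hamid₅* and the pronoun do not c-command one another → neither Principle B nor Principle C is at stake; coindexation permitted.

{1, 5}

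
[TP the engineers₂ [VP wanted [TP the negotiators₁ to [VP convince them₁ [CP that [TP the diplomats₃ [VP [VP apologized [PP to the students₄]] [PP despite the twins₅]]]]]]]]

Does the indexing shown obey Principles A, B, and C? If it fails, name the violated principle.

Principle B

The two coindexed NPs are *the negotiators₁* and *them₁*.
*them₁* is a pronoun. Its binding domain is the embedded TP, whose subject is the negotiators₁.
*the negotiators₁* c-commands it within that domain and carries the same index.
The pronoun is locally bound → Principle B violation.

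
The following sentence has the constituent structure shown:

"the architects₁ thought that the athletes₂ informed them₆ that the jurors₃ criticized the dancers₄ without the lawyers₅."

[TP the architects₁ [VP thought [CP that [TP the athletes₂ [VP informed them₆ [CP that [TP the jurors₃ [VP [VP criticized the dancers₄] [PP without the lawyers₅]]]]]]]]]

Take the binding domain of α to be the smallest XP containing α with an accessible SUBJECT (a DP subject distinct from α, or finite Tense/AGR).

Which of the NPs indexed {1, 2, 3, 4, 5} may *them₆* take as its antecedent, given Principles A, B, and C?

*them* is a pronoun, so Principle B applies: it must be free in its binding domain.
Binding domain of *them₆*: the embedded TP, whose subject is the athletes₂.
*the architects₁* c-commands the pronoun but from outside its binding domain, and is not c-commanded by it → coindexation permitted.
*the athletes₂* c-commands the pronoun within its binding domain → coindexation would violate Principle B.
*the jurors₃*: the pronoun c-commands this R-expression → coindexation would violate Principle C on *the jurors₃*.
*the dancers₄*: the pronoun c-commands this R-expression → coindexation would violate Principle C on *the dancers₄*.
*the lawyers₅*: the pronoun c-commands this R-expression → coindexation would violate Principle C on *the lawyers₅*.

{1}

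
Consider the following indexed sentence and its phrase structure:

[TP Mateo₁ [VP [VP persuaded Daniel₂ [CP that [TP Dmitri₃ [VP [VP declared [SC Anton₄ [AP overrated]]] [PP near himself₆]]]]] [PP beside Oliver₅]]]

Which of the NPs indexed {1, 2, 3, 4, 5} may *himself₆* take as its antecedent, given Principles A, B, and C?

*himself* is an anaphor, so Principle A applies: it must be bound in its binding domain.
Binding domain of *himself₆*: the embedded TP, whose subject is Dmitri₃.
*Mateo₁* c-commands the anaphor but is outside its binding domain → cannot satisfy Principle A.
*Daniel₂* c-commands the anaphor but is outside its binding domain → cannot satisfy Principle A.
*Dmitri₃* c-commands the anaphor within its binding domain → licit binder.
*Anton₄* does not c-command the anaphor → cannot bind it.
*Oliver₅* does not c-command the anaphor → cannot bind it.

{3}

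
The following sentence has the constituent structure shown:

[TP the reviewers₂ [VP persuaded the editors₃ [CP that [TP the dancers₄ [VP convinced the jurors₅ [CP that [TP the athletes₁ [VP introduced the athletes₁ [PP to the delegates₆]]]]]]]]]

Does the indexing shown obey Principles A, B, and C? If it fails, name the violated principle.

The two coindexed NPs are *the athletes₁* (the lower occurrence) and *the athletes₁* (the higher occurrence).
*the athletes₁* (the lower occurrence) is an R-expression. Principle C requires it to be free everywhere.
*the athletes₁* (the higher occurrence) c-commands it and carries the same index.
The R-expression is bound → Principle C violation.

Principle C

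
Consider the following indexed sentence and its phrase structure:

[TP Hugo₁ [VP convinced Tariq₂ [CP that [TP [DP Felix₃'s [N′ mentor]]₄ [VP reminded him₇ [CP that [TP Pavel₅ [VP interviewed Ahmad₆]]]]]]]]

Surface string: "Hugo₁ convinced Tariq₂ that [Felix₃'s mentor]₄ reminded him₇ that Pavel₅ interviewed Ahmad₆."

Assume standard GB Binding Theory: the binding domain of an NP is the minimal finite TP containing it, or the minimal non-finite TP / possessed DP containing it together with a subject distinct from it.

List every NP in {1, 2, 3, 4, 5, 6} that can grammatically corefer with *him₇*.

{1, 2, 3}

*him* is a pronoun, so Principle B applies: it must be free in its binding domain.
Binding domain of *him₇*: the embedded TP, whose subject is [Felix₃'s mentor]₄.
*Hugo₁* c-commands the pronoun but from outside its binding domain, and is not c-commanded by it → coindexation permitted.
*Tariq₂* c-commands the pronoun but from outside its binding domain, and is not c-commanded by it → coindexation permitted.
*Felix₃* and the pronoun do not c-command one another → neither Principle B nor Principle C is at stake; coindexation permitted.
*[Felix₃'s mentor]₄* c-commands the pronoun within its binding domain → coindexation would violate Principle B.
*Pavel₅*: the pronoun c-commands this R-expression → coindexation would violate Principle C on *Pavel₅*.
*Ahmad₆*: the pronoun c-commands this R-expression → coindexation would violate Principle C on *Ahmad₆*.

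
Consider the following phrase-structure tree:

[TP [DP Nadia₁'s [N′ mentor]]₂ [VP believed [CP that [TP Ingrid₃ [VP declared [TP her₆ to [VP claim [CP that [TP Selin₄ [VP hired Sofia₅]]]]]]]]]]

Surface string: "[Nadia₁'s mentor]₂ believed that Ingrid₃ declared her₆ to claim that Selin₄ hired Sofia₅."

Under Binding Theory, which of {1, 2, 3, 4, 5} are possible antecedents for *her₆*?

{1, 2}

*her* is a pronoun, so Principle B applies: it must be free in its binding domain.
Binding domain of *her₆*: the embedded TP, whose subject is Ingrid₃.
*Nadia₁* and the pronoun do not c-command one another → neither Principle B nor Principle C is at stake; coindexation permitted.
*[Nadia₁'s mentor]₂* c-commands the pronoun but from outside its binding domain, and is not c-commanded by it → coindexation permitted.
*Ingrid₃* c-commands the pronoun within its binding domain → coindexation would violate Principle B.
*Selin₄*: the pronoun c-commands this R-expression → coindexation would violate Principle C on *Selin₄*.
*Sofia₅*: the pronoun c-commands this R-expression → coindexation would violate Principle C on *Sofia₅*.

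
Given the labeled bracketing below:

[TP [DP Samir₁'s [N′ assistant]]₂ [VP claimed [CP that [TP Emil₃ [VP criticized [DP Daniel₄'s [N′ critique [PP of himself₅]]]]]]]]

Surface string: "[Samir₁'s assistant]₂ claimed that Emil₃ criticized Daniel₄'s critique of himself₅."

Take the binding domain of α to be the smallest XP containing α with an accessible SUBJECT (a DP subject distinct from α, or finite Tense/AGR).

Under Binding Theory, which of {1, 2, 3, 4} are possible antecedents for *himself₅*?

*himself* is an anaphor, so Principle A applies: it must be bound in its binding domain.
Binding domain of *himself₅*: the possessed DP, whose subject is Daniel₄.
*Samir₁* does not c-command the anaphor → cannot bind it.
*[Samir₁'s assistant]₂* c-commands the anaphor but is outside its binding domain → cannot satisfy Principle A.
*Emil₃* c-commands the anaphor but is outside its binding domain → cannot satisfy Principle A.
*Daniel₄* c-commands the anaphor within its binding domain → licit binder.

{4}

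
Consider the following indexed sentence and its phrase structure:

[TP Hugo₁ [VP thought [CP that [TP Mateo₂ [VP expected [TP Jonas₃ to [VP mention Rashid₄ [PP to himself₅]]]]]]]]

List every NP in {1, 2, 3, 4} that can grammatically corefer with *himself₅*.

{3, 4}

*himself* is an anaphor, so Principle A applies: it must be bound in its binding domain.
Binding domain of *himself₅*: the embedded TP, whose subject is Jonas₃.
*Hugo₁* c-commands the anaphor but is outside its binding domain → cannot satisfy Principle A.
*Mateo₂* c-commands the anaphor but is outside its binding domain → cannot satisfy Principle A.
*Jonas₃* c-commands the anaphor within its binding domain → licit binder.
*Rashid₄* c-commands the anaphor within its binding domain → licit binder.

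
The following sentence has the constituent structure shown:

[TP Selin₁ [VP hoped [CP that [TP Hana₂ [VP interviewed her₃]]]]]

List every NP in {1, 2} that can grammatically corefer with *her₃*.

{1}

*her* is a pronoun, so Principle B applies: it must be free in its binding domain.
Binding domain of *her₃*: the embedded TP, whose subject is Hana₂.
*Selin₁* c-commands the pronoun but from outside its binding domain, and is not c-commanded by it → coindexation permitted.
*Hana₂* c-commands the pronoun within its binding domain → coindexation would violate Principle B.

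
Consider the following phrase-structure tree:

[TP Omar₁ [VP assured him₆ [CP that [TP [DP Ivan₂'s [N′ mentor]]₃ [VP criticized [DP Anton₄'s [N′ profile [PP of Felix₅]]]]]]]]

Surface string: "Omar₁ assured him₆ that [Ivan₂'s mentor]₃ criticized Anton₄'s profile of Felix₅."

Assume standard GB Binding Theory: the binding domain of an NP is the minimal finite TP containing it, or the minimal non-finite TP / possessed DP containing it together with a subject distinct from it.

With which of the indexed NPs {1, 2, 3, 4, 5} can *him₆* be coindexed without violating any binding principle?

none

*him* is a pronoun, so Principle B applies: it must be free in its binding domain.
Binding domain of *him₆*: the matrix TP, whose subject is Omar₁.
*Omar₁* c-commands the pronoun within its binding domain → coindexation would violate Principle B.
*Ivan₂*: the pronoun c-commands this R-expression → coindexation would violate Principle C on *Ivan₂*.
*[Ivan₂'s mentor]₃*: the pronoun c-commands this R-expression → coindexation would violate Principle C on *[Ivan₂'s mentor]₃*.
*Anton₄*: the pronoun c-commands this R-expression → coindexation would violate Principle C on *Anton₄*.
*Felix₅*: the pronoun c-commands this R-expression → coindexation would violate Principle C on *Felix₅*.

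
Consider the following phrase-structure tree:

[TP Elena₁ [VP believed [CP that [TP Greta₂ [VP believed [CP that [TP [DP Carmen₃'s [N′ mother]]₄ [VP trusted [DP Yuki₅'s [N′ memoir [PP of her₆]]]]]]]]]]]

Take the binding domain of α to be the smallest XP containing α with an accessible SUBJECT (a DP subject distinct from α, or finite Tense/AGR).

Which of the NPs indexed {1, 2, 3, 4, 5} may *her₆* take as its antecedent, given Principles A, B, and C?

{1, 2, 3, 4}

*her* is a pronoun, so Principle B applies: it must be free in its binding domain.
Binding domain of *her₆*: the possessed DP, whose subject is Yuki₅.
*Elena₁* c-commands the pronoun but from outside its binding domain, and is not c-commanded by it → coindexation permitted.
*Greta₂* c-commands the pronoun but from outside its binding domain, and is not c-commanded by it → coindexation permitted.
*Carmen₃* and the pronoun do not c-command one another → neither Principle B nor Principle C is at stake; coindexation permitted.
*[Carmen₃'s mother]₄* c-commands the pronoun but from outside its binding domain, and is not c-commanded by it → coindexation permitted.
*Yuki₅* c-commands the pronoun within its binding domain → coindexation would violate Principle B.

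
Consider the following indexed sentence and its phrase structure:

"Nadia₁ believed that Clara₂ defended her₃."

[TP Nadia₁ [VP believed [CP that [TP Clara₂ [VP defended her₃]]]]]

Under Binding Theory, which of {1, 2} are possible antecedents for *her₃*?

*her* is a pronoun, so Principle B applies: it must be free in its binding domain.
Binding domain of *her₃*: the embedded TP, whose subject is Clara₂.
*Nadia₁* c-commands the pronoun but from outside its binding domain, and is not c-commanded by it → coindexation permitted.
*Clara₂* c-commands the pronoun within its binding domain → coindexation would violate Principle B.

{1}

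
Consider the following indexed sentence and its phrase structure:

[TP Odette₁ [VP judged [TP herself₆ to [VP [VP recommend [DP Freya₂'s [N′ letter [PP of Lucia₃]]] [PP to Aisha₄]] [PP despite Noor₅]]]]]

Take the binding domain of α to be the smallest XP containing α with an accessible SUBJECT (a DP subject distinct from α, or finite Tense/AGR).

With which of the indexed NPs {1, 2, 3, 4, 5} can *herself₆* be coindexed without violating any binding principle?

*herself* is an anaphor, so Principle A applies: it must be bound in its binding domain.
Binding domain of *herself₆*: the matrix TP, whose subject is Odette₁.
*Odette₁* c-commands the anaphor within its binding domain → licit binder.
*Freya₂* does not c-command the anaphor → cannot bind it.
*Lucia₃* does not c-command the anaphor → cannot bind it.
*Aisha₄* does not c-command the anaphor → cannot bind it.
*Noor₅* does not c-command the anaphor → cannot bind it.

{1}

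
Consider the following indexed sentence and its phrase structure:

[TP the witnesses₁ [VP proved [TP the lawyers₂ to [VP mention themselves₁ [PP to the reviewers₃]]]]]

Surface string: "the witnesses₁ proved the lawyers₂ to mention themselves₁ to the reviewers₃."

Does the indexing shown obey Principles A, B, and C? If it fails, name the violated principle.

The two coindexed NPs are *the witnesses₁* and *themselves₁*.
*themselves₁* is an anaphor. Principle A requires it to be bound within its binding domain — the embedded TP, whose subject is the lawyers₂.
Within that domain it is c-commanded by *the lawyers₂*, which does not share its index.
*the witnesses₁* does c-command the anaphor, but from outside its binding domain.
The anaphor is unbound in its domain → Principle A violation.

Principle A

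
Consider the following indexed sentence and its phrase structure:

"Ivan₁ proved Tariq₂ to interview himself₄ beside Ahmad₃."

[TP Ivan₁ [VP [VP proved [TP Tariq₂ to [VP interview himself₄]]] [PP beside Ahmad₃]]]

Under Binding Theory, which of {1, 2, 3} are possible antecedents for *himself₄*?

*himself* is an anaphor, so Principle A applies: it must be bound in its binding domain.
Binding domain of *himself₄*: the embedded TP, whose subject is Tariq₂.
*Ivan₁* c-commands the anaphor but is outside its binding domain → cannot satisfy Principle A.
*Tariq₂* c-commands the anaphor within its binding domain → licit binder.
*Ahmad₃* does not c-command the anaphor → cannot bind it.

{2}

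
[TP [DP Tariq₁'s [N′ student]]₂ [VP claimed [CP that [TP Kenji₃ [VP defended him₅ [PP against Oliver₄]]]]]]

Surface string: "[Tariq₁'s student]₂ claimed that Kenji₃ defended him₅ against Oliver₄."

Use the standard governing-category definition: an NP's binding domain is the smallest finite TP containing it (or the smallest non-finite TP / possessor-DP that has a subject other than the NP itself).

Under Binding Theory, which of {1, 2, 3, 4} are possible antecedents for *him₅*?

*him* is a pronoun, so Principle B applies: it must be free in its binding domain.
Binding domain of *him₅*: the embedded TP, whose subject is Kenji₃.
*Tariq₁* and the pronoun do not c-command one another → neither Principle B nor Principle C is at stake; coindexation permitted.
*[Tariq₁'s student]₂* c-commands the pronoun but from outside its binding domain, and is not c-commanded by it → coindexation permitted.
*Kenji₃* c-commands the pronoun within its binding domain → coindexation would violate Principle B.
*Oliver₄*: the pronoun c-commands this R-expression → coindexation would violate Principle C on *Oliver₄*.

{1, 2}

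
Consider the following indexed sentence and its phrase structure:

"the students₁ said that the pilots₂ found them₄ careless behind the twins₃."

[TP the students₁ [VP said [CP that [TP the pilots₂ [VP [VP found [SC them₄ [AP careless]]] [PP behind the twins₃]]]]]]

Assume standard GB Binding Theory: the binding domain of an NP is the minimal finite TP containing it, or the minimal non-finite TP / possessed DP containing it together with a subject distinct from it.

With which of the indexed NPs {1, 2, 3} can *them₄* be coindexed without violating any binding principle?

{1, 3}

*them* is a pronoun, so Principle B applies: it must be free in its binding domain.
Binding domain of *them₄*: the embedded TP, whose subject is the pilots₂.
*the students₁* c-commands the pronoun but from outside its binding domain, and is not c-commanded by it → coindexation permitted.
*the pilots₂* c-commands the pronoun within its binding domain → coindexation would violate Principle B.
*the twins₃* and the pronoun do not c-command one another → neither Principle B nor Principle C is at stake; coindexation permitted.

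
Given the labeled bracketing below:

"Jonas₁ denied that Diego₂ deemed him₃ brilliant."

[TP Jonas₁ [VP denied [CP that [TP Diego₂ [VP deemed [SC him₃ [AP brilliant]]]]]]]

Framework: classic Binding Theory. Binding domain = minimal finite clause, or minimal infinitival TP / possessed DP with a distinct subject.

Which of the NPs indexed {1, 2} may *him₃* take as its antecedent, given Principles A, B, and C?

*him* is a pronoun, so Principle B applies: it must be free in its binding domain.
Binding domain of *him₃*: the embedded TP, whose subject is Diego₂.
*Jonas₁* c-commands the pronoun but from outside its binding domain, and is not c-commanded by it → coindexation permitted.
*Diego₂* c-commands the pronoun within its binding domain → coindexation would violate Principle B.

{1}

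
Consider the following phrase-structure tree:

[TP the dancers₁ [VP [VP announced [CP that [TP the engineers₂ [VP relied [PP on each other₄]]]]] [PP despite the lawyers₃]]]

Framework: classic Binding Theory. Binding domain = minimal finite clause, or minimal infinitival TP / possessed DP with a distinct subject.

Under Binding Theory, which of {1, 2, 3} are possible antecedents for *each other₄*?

*each other* is an anaphor, so Principle A applies: it must be bound in its binding domain.
Binding domain of *each other₄*: the embedded TP, whose subject is the engineers₂.
*the dancers₁* c-commands the anaphor but is outside its binding domain → cannot satisfy Principle A.
*the engineers₂* c-commands the anaphor within its binding domain → licit binder.
*the lawyers₃* does not c-command the anaphor → cannot bind it.

{2}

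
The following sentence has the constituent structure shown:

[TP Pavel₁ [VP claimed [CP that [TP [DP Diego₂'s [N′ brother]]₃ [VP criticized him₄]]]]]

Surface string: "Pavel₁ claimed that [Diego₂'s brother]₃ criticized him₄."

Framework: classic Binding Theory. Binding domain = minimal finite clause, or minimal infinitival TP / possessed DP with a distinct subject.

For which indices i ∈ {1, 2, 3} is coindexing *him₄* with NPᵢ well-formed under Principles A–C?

{1, 2}

*him* is a pronoun, so Principle B applies: it must be free in its binding domain.
Binding domain of *him₄*: the embedded TP, whose subject is [Diego₂'s brother]₃.
*Pavel₁* c-commands the pronoun but from outside its binding domain, and is not c-commanded by it → coindexation permitted.
*Diego₂* and the pronoun do not c-command one another → neither Principle B nor Principle C is at stake; coindexation permitted.
*[Diego₂'s brother]₃* c-commands the pronoun within its binding domain → coindexation would violate Principle B.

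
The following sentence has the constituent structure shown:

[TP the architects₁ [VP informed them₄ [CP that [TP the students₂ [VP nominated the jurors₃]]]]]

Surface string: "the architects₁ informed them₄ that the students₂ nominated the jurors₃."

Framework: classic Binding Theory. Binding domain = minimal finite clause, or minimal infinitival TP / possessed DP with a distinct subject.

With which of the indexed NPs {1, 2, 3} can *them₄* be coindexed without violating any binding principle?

none

*them* is a pronoun, so Principle B applies: it must be free in its binding domain.
Binding domain of *them₄*: the matrix TP, whose subject is the architects₁.
*the architects₁* c-commands the pronoun within its binding domain → coindexation would violate Principle B.
*the students₂*: the pronoun c-commands this R-expression → coindexation would violate Principle C on *the students₂*.
*the jurors₃*: the pronoun c-commands this R-expression → coindexation would violate Principle C on *the jurors₃*.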